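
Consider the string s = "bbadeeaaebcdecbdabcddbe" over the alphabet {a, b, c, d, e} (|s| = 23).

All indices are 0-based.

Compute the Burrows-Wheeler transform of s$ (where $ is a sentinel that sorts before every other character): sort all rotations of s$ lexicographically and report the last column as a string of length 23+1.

rank  rotation                  last
    0  $bbadeeaaebcdecbdabcddbe  e
    1  aaebcdecbdabcddbe$bbadee  e
    2  abcddbe$bbadeeaaebcdecbd  d
    3  adeeaaebcdecbdabcddbe$bb  b
    4  aebcdecbdabcddbe$bbadeea  a
    5  badeeaaebcdecbdabcddbe$b  b
    6  bbadeeaaebcdecbdabcddbe$  $
    7  bcddbe$bbadeeaaebcdecbda  a
    8  bcdecbdabcddbe$bbadeeaae  e
    9  bdabcddbe$bbadeeaaebcdec  c
   10  be$bbadeeaaebcdecbdabcdd  d
   11  cbdabcddbe$bbadeeaaebcde  e
   12  cddbe$bbadeeaaebcdecbdab  b
   13  cdecbdabcddbe$bbadeeaaeb  b
   14  dabcddbe$bbadeeaaebcdecb  b
   15  dbe$bbadeeaaebcdecbdabcd  d
   16  ddbe$bbadeeaaebcdecbdabc  c
   17  decbdabcddbe$bbadeeaaebc  c
   18  deeaaebcdecbdabcddbe$bba  a
   19  e$bbadeeaaebcdecbdabcddb  b
   20  eaaebcdecbdabcddbe$bbade  e
   21  ebcdecbdabcddbe$bbadeeaa  a
   22  ecbdabcddbe$bbadeeaaebcd  d
   23  eeaaebcdecbdabcddbe$bbad  d

eedbab$aecdebbbdccabeadd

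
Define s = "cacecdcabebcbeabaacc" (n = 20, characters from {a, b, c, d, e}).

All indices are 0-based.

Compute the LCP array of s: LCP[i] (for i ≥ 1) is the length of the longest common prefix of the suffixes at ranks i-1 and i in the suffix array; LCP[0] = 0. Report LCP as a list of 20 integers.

sorted suffixes:
  #0 SA[0]=16  'aacc'
  #1 SA[1]=14  'abaacc'
  #2 SA[2]=7  'abebcbeabaacc'
  #3 SA[3]=17  'acc'
  #4 SA[4]=1  'acecdcabebcbeabaacc'
  #5 SA[5]=15  'baacc'
  #6 SA[6]=10  'bcbeabaacc'
  #7 SA[7]=12  'beabaacc'
  #8 SA[8]=8  'bebcbeabaacc'
  #9 SA[9]=19  'c'
  #10 SA[10]=6  'cabebcbeabaacc'
  #11 SA[11]=0  'cacecdcabebcbeabaacc'
  #12 SA[12]=11  'cbeabaacc'
  #13 SA[13]=18  'cc'
  #14 SA[14]=4  'cdcabebcbeabaacc'
  #15 SA[15]=2  'cecdcabebcbeabaacc'
  #16 SA[16]=5  'dcabebcbeabaacc'
  #17 SA[17]=13  'eabaacc'
  #18 SA[18]=9  'ebcbeabaacc'
  #19 SA[19]=3  'ecdcabebcbeabaacc'

SA = [16, 14, 7, 17, 1, 15, 10, 12, 8, 19, 6, 0, 11, 18, 4, 2, 5, 13, 9, 3]
rank  pair      lcp
   1  s[16:],s[14:]  1  'a'
   2  s[14:],s[7:]  2  'ab'
   3  s[7:],s[17:]  1  'a'
   4  s[17:],s[1:]  2  'ac'
   5  s[1:],s[15:]  0  ''
   6  s[15:],s[10:]  1  'b'
   7  s[10:],s[12:]  1  'b'
   8  s[12:],s[8:]  2  'be'
   9  s[8:],s[19:]  0  ''
  10  s[19:],s[6:]  1  'c'
  11  s[6:],s[0:]  2  'ca'
  12  s[0:],s[11:]  1  'c'
  13  s[11:],s[18:]  1  'c'
  14  s[18:],s[4:]  1  'c'
  15  s[4:],s[2:]  1  'c'
  16  s[2:],s[5:]  0  ''
  17  s[5:],s[13:]  0  ''
  18  s[13:],s[9:]  1  'e'
  19  s[9:],s[3:]  1  'e'

[0, 1, 2, 1, 2, 0, 1, 1, 2, 0, 1, 2, 1, 1, 1, 1, 0, 0, 1, 1]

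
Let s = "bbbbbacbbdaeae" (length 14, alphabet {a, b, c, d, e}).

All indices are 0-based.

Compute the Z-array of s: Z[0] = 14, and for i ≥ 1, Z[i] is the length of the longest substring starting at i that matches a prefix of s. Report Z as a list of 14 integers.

[14, 4, 3, 2, 1, 0, 0, 2, 1, 0, 0, 0, 0, 0]

Z[0]=14
i=1: fresh scan; Z[1]=4 scan→box=[1,5)
i=2: min(r-i=3, Z[1]=4)=3; Z[2]=3
i=3: min(r-i=2, Z[2]=3)=2; Z[3]=2
i=4: min(r-i=1, Z[3]=2)=1; Z[4]=1
i=5: fresh scan; Z[5]=0
i=6: fresh scan; Z[6]=0
i=7: fresh scan; Z[7]=2 scan→box=[7,9)
i=8: min(r-i=1, Z[1]=4)=1; Z[8]=1
i=9: fresh scan; Z[9]=0
i=10: fresh scan; Z[10]=0
i=11: fresh scan; Z[11]=0
i=12: fresh scan; Z[12]=0
i=13: fresh scan; Z[13]=0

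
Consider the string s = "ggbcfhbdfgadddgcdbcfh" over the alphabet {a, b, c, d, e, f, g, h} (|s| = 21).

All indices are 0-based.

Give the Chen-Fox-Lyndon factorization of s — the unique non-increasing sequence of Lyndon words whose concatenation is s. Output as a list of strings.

["g", "g", "bcfhbdfg", "adddgcdbcfh"]

emit factor 1: 'g' (i=0, period=1)
emit factor 2: 'g' (i=1, period=1)
emit factor 3: 'bcfhbdfg' (i=2, period=8)
emit factor 4: 'adddgcdbcfh' (i=10, period=11)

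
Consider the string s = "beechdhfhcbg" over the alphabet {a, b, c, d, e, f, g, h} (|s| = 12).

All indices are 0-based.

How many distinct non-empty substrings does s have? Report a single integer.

rank→(start, suffix):
  0 → (0, 'beechdhfhcbg')
  1 → (10, 'bg')
  2 → (9, 'cbg')
  3 → (3, 'chdhfhcbg')
  4 → (5, 'dhfhcbg')
  5 → (2, 'echdhfhcbg')
  6 → (1, 'eechdhfhcbg')
  7 → (7, 'fhcbg')
  8 → (11, 'g')
  9 → (8, 'hcbg')
  10 → (4, 'hdhfhcbg')
  11 → (6, 'hfhcbg')

SA = [0, 10, 9, 3, 5, 2, 1, 7, 11, 8, 4, 6]
rank  pair      lcp
   1  s[0:],s[10:]  1  'b'
   2  s[10:],s[9:]  0  ''
   3  s[9:],s[3:]  1  'c'
   4  s[3:],s[5:]  0  ''
   5  s[5:],s[2:]  0  ''
   6  s[2:],s[1:]  1  'e'
   7  s[1:],s[7:]  0  ''
   8  s[7:],s[11:]  0  ''
   9  s[11:],s[8:]  0  ''
  10  s[8:],s[4:]  1  'h'
  11  s[4:],s[6:]  1  'h'

n(n+1)/2 = 12·13/2 = 78
Σ LCP = 0 + 1 + 0 + 1 + 0 + 0 + 1 + 0 + 0 + 0 + 1 + 1 = 5
distinct = 78 − 5 = 73

73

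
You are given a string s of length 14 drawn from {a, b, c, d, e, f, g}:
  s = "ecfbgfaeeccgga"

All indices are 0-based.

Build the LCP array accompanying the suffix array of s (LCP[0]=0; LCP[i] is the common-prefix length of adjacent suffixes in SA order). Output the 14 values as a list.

rank | idx | suffix
   0 |  13 | a
   1 |   6 | aeeccgga
   2 |   3 | bgfaeeccgga
   3 |   9 | ccgga
   4 |   1 | cfbgfaeeccgga
   5 |  10 | cgga
   6 |   8 | eccgga
   7 |   0 | ecfbgfaeeccgga
   8 |   7 | eeccgga
   9 |   5 | faeeccgga
  10 |   2 | fbgfaeeccgga
  11 |  12 | ga
  12 |   4 | gfaeeccgga
  13 |  11 | gga

SA = [13, 6, 3, 9, 1, 10, 8, 0, 7, 5, 2, 12, 4, 11]
i: (SA[i-1],SA[i]) lcp shared
  1: (13,6) 1 'a'
  2: (6,3) 0 ''
  3: (3,9) 0 ''
  4: (9,1) 1 'c'
  5: (1,10) 1 'c'
  6: (10,8) 0 ''
  7: (8,0) 2 'ec'
  8: (0,7) 1 'e'
  9: (7,5) 0 ''
  10: (5,2) 1 'f'
  11: (2,12) 0 ''
  12: (12,4) 1 'g'
  13: (4,11) 1 'g'

[0, 1, 0, 0, 1, 1, 0, 2, 1, 0, 1, 0, 1, 1]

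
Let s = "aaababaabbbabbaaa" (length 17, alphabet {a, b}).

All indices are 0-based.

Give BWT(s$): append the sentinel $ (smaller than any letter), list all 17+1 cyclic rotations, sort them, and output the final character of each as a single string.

aaab$abbababaababa

rank  rotation            last
    0  $aaababaabbbabbaaa  a
    1  a$aaababaabbbabbaa  a
    2  aa$aaababaabbbabba  a
    3  aaa$aaababaabbbabb  b
    4  aaababaabbbabbaaa$  $
    5  aababaabbbabbaaa$a  a
    6  aabbbabbaaa$aaabab  b
    7  abaabbbabbaaa$aaab  b
    8  ababaabbbabbaaa$aa  a
    9  abbaaa$aaababaabbb  b
   10  abbbabbaaa$aaababa  a
   11  baaa$aaababaabbbab  b
   12  baabbbabbaaa$aaaba  a
   13  babaabbbabbaaa$aaa  a
   14  babbaaa$aaababaabb  b
   15  bbaaa$aaababaabbba  a
   16  bbabbaaa$aaababaab  b
   17  bbbabbaaa$aaababaa  a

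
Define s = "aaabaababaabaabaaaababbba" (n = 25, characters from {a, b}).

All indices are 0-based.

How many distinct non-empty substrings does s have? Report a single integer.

rank→(start, suffix):
  0 → (24, 'a')
  1 → (15, 'aaaababbba')
  2 → (0, 'aaabaababaabaabaaaababbba')
  3 → (16, 'aaababbba')
  4 → (12, 'aabaaaababbba')
  5 → (9, 'aabaabaaaababbba')
  6 → (1, 'aabaababaabaabaaaababbba')
  7 → (4, 'aababaabaabaaaababbba')
  8 → (17, 'aababbba')
  9 → (13, 'abaaaababbba')
  10 → (10, 'abaabaaaababbba')
  11 → (7, 'abaabaabaaaababbba')
  12 → (2, 'abaababaabaabaaaababbba')
  13 → (5, 'ababaabaabaaaababbba')
  14 → (18, 'ababbba')
  15 → (20, 'abbba')
  16 → (23, 'ba')
  17 → (14, 'baaaababbba')
  18 → (11, 'baabaaaababbba')
  19 → (8, 'baabaabaaaababbba')
  20 → (3, 'baababaabaabaaaababbba')
  21 → (6, 'babaabaabaaaababbba')
  22 → (19, 'babbba')
  23 → (22, 'bba')
  24 → (21, 'bbba')

SA = [24, 15, 0, 16, 12, 9, 1, 4, 17, 13, 10, 7, 2, 5, 18, 20, 23, 14, 11, 8, 3, 6, 19, 22, 21]
[i] adj suffixes → lcp
  [1] 24/15 → 1 ('a')
  [2] 15/0 → 3 ('aaa')
  [3] 0/16 → 5 ('aaaba')
  [4] 16/12 → 2 ('aa')
  [5] 12/9 → 5 ('aabaa')
  [6] 9/1 → 7 ('aabaaba')
  [7] 1/4 → 4 ('aaba')
  [8] 4/17 → 5 ('aabab')
  [9] 17/13 → 1 ('a')
  [10] 13/10 → 4 ('abaa')
  [11] 10/7 → 7 ('abaabaa')
  [12] 7/2 → 6 ('abaaba')
  [13] 2/5 → 3 ('aba')
  [14] 5/18 → 4 ('abab')
  [15] 18/20 → 2 ('ab')
  [16] 20/23 → 0 ('')
  [17] 23/14 → 2 ('ba')
  [18] 14/11 → 3 ('baa')
  [19] 11/8 → 6 ('baabaa')
  [20] 8/3 → 5 ('baaba')
  [21] 3/6 → 2 ('ba')
  [22] 6/19 → 3 ('bab')
  [23] 19/22 → 1 ('b')
  [24] 22/21 → 2 ('bb')

n(n+1)/2 = 25·26/2 = 325
Σ LCP = 0 + 1 + 3 + 5 + 2 + 5 + 7 + 4 + 5 + 1 + 4 + 7 + 6 + 3 + 4 + 2 + 0 + 2 + 3 + 6 + 5 + 2 + 3 + 1 + 2 = 83
distinct = 325 − 83 = 242

242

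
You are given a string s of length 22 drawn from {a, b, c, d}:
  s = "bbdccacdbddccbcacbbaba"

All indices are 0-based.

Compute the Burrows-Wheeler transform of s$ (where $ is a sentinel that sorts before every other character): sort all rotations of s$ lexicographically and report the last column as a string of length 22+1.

abbccabc$cbdbcacddacbdb

rank  rotation                 last
    0  $bbdccacdbddccbcacbbaba  a
    1  a$bbdccacdbddccbcacbbab  b
    2  aba$bbdccacdbddccbcacbb  b
    3  acbbaba$bbdccacdbddccbc  c
    4  acdbddccbcacbbaba$bbdcc  c
    5  ba$bbdccacdbddccbcacbba  a
    6  baba$bbdccacdbddccbcacb  b
    7  bbaba$bbdccacdbddccbcac  c
    8  bbdccacdbddccbcacbbaba$  $
    9  bcacbbaba$bbdccacdbddcc  c
   10  bdccacdbddccbcacbbaba$b  b
   11  bddccbcacbbaba$bbdccacd  d
   12  cacbbaba$bbdccacdbddccb  b
   13  cacdbddccbcacbbaba$bbdc  c
   14  cbbaba$bbdccacdbddccbca  a
   15  cbcacbbaba$bbdccacdbddc  c
   16  ccacdbddccbcacbbaba$bbd  d
   17  ccbcacbbaba$bbdccacdbdd  d
   18  cdbddccbcacbbaba$bbdcca  a
   19  dbddccbcacbbaba$bbdccac  c
   20  dccacdbddccbcacbbaba$bb  b
   21  dccbcacbbaba$bbdccacdbd  d
   22  ddccbcacbbaba$bbdccacdb  b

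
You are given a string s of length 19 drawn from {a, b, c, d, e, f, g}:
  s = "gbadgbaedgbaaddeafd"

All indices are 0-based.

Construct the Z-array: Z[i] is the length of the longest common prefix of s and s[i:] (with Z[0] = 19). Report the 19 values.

Z[0]=19
i=1: i≥r, start 0; Z[1]=0
i=2: i≥r, start 0; Z[2]=0
i=3: i≥r, start 0; Z[3]=0
i=4: i≥r, start 0; Z[4]=3 grow→box=[4,7)
i=5: min(r-i=2, Z[1]=0)=0; Z[5]=0
i=6: min(r-i=1, Z[2]=0)=0; Z[6]=0
i=7: i≥r, start 0; Z[7]=0
i=8: i≥r, start 0; Z[8]=0
i=9: i≥r, start 0; Z[9]=3 grow→box=[9,12)
i=10: min(r-i=2, Z[1]=0)=0; Z[10]=0
i=11: min(r-i=1, Z[2]=0)=0; Z[11]=0
i=12: i≥r, start 0; Z[12]=0
i=13: i≥r, start 0; Z[13]=0
i=14: i≥r, start 0; Z[14]=0
i=15: i≥r, start 0; Z[15]=0
i=16: i≥r, start 0; Z[16]=0
i=17: i≥r, start 0; Z[17]=0
i=18: i≥r, start 0; Z[18]=0

[19, 0, 0, 0, 3, 0, 0, 0, 0, 3, 0, 0, 0, 0, 0, 0, 0, 0, 0]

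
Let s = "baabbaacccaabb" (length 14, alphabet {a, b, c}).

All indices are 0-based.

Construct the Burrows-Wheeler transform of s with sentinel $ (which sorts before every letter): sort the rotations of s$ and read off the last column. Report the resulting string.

rank  rotation         last
    0  $baabbaacccaabb  b
    1  aabb$baabbaaccc  c
    2  aabbaacccaabb$b  b
    3  aacccaabb$baabb  b
    4  abb$baabbaaccca  a
    5  abbaacccaabb$ba  a
    6  acccaabb$baabba  a
    7  b$baabbaacccaab  b
    8  baabbaacccaabb$  $
    9  baacccaabb$baab  b
   10  bb$baabbaacccaa  a
   11  bbaacccaabb$baa  a
   12  caabb$baabbaacc  c
   13  ccaabb$baabbaac  c
   14  cccaabb$baabbaa  a

bcbbaaab$baacca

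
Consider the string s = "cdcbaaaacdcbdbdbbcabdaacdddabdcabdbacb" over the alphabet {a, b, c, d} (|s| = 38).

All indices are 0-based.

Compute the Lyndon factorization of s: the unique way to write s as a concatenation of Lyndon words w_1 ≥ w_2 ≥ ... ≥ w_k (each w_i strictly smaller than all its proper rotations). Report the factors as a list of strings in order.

emit factor 1: 'cd' (i=0, period=2)
emit factor 2: 'c' (i=2, period=1)
emit factor 3: 'b' (i=3, period=1)
emit factor 4: 'aaaacdcbdbdbbcabdaacdddabdcabdbacb' (i=4, period=34)

["cd", "c", "b", "aaaacdcbdbdbbcabdaacdddabdcabdbacb"]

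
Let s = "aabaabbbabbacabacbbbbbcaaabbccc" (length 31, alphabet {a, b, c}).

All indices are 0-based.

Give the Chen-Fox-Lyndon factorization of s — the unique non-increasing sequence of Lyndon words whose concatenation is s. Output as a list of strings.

["aabaabbbabbacabacbbbbbc", "aaabbccc"]

emit factor 1: 'aabaabbbabbacabacbbbbbc' (i=0, period=23)
emit factor 2: 'aaabbccc' (i=23, period=8)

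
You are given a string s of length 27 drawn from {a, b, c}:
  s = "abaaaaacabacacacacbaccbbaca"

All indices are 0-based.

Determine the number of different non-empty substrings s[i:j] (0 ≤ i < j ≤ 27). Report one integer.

317

rank | idx | suffix
   0 |  26 | a
   1 |   2 | aaaaacabacacacacbaccbbaca
   2 |   3 | aaaacabacacacacbaccbbaca
   3 |   4 | aaacabacacacacbaccbbaca
   4 |   5 | aacabacacacacbaccbbaca
   5 |   0 | abaaaaacabacacacacbaccbbaca
   6 |   8 | abacacacacbaccbbaca
   7 |  24 | aca
   8 |   6 | acabacacacacbaccbbaca
   9 |  10 | acacacacbaccbbaca
  10 |  12 | acacacbaccbbaca
  11 |  14 | acacbaccbbaca
  12 |  16 | acbaccbbaca
  13 |  19 | accbbaca
  14 |   1 | baaaaacabacacacacbaccbbaca
  15 |  23 | baca
  16 |   9 | bacacacacbaccbbaca
  17 |  18 | baccbbaca
  18 |  22 | bbaca
  19 |  25 | ca
  20 |   7 | cabacacacacbaccbbaca
  21 |  11 | cacacacbaccbbaca
  22 |  13 | cacacbaccbbaca
  23 |  15 | cacbaccbbaca
  24 |  17 | cbaccbbaca
  25 |  21 | cbbaca
  26 |  20 | ccbbaca

SA = [26, 2, 3, 4, 5, 0, 8, 24, 6, 10, 12, 14, 16, 19, 1, 23, 9, 18, 22, 25, 7, 11, 13, 15, 17, 21, 20]
rank  pair      lcp
   1  s[26:],s[2:]  1  'a'
   2  s[2:],s[3:]  4  'aaaa'
   3  s[3:],s[4:]  3  'aaa'
   4  s[4:],s[5:]  2  'aa'
   5  s[5:],s[0:]  1  'a'
   6  s[0:],s[8:]  3  'aba'
   7  s[8:],s[24:]  1  'a'
   8  s[24:],s[6:]  3  'aca'
   9  s[6:],s[10:]  3  'aca'
  10  s[10:],s[12:]  6  'acacac'
  11  s[12:],s[14:]  4  'acac'
  12  s[14:],s[16:]  2  'ac'
  13  s[16:],s[19:]  2  'ac'
  14  s[19:],s[1:]  0  ''
  15  s[1:],s[23:]  2  'ba'
  16  s[23:],s[9:]  4  'baca'
  17  s[9:],s[18:]  3  'bac'
  18  s[18:],s[22:]  1  'b'
  19  s[22:],s[25:]  0  ''
  20  s[25:],s[7:]  2  'ca'
  21  s[7:],s[11:]  2  'ca'
  22  s[11:],s[13:]  5  'cacac'
  23  s[13:],s[15:]  3  'cac'
  24  s[15:],s[17:]  1  'c'
  25  s[17:],s[21:]  2  'cb'
  26  s[21:],s[20:]  1  'c'

n(n+1)/2 = 27·28/2 = 378
Σ LCP = 0 + 1 + 4 + 3 + 2 + 1 + 3 + 1 + 3 + 3 + 6 + 4 + 2 + 2 + 0 + 2 + 4 + 3 + 1 + 0 + 2 + 2 + 5 + 3 + 1 + 2 + 1 = 61
distinct = 378 − 61 = 317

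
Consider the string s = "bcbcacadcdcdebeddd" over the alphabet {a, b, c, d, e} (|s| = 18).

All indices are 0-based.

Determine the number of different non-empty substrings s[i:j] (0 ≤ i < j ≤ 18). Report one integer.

rank | idx | suffix
   0 |   4 | acadcdcdebeddd
   1 |   6 | adcdcdebeddd
   2 |   2 | bcacadcdcdebeddd
   3 |   0 | bcbcacadcdcdebeddd
   4 |  13 | beddd
   5 |   3 | cacadcdcdebeddd
   6 |   5 | cadcdcdebeddd
   7 |   1 | cbcacadcdcdebeddd
   8 |   8 | cdcdebeddd
   9 |  10 | cdebeddd
  10 |  17 | d
  11 |   7 | dcdcdebeddd
  12 |   9 | dcdebeddd
  13 |  16 | dd
  14 |  15 | ddd
  15 |  11 | debeddd
  16 |  12 | ebeddd
  17 |  14 | eddd

SA = [4, 6, 2, 0, 13, 3, 5, 1, 8, 10, 17, 7, 9, 16, 15, 11, 12, 14]
i: (SA[i-1],SA[i]) lcp shared
  1: (4,6) 1 'a'
  2: (6,2) 0 ''
  3: (2,0) 2 'bc'
  4: (0,13) 1 'b'
  5: (13,3) 0 ''
  6: (3,5) 2 'ca'
  7: (5,1) 1 'c'
  8: (1,8) 1 'c'
  9: (8,10) 2 'cd'
  10: (10,17) 0 ''
  11: (17,7) 1 'd'
  12: (7,9) 3 'dcd'
  13: (9,16) 1 'd'
  14: (16,15) 2 'dd'
  15: (15,11) 1 'd'
  16: (11,12) 0 ''
  17: (12,14) 1 'e'

n(n+1)/2 = 18·19/2 = 171
Σ LCP = 0 + 1 + 0 + 2 + 1 + 0 + 2 + 1 + 1 + 2 + 0 + 1 + 3 + 1 + 2 + 1 + 0 + 1 = 19
distinct = 171 − 19 = 152

152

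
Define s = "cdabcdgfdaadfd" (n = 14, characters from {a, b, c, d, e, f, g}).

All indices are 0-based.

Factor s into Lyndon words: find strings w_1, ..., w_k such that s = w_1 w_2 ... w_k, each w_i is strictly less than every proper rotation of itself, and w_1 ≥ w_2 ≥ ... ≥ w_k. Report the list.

["cd", "abcdgfd", "aadfd"]

emit factor 1: 'cd' (i=0, period=2)
emit factor 2: 'abcdgfd' (i=2, period=7)
emit factor 3: 'aadfd' (i=9, period=5)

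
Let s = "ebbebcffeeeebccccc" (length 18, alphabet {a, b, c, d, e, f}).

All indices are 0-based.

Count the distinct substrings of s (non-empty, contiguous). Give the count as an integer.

144

rank | idx | suffix
   0 |   1 | bbebcffeeeebccccc
   1 |  12 | bccccc
   2 |   4 | bcffeeeebccccc
   3 |   2 | bebcffeeeebccccc
   4 |  17 | c
   5 |  16 | cc
   6 |  15 | ccc
   7 |  14 | cccc
   8 |  13 | ccccc
   9 |   5 | cffeeeebccccc
  10 |   0 | ebbebcffeeeebccccc
  11 |  11 | ebccccc
  12 |   3 | ebcffeeeebccccc
  13 |  10 | eebccccc
  14 |   9 | eeebccccc
  15 |   8 | eeeebccccc
  16 |   7 | feeeebccccc
  17 |   6 | ffeeeebccccc

SA = [1, 12, 4, 2, 17, 16, 15, 14, 13, 5, 0, 11, 3, 10, 9, 8, 7, 6]
rank  pair      lcp
   1  s[1:],s[12:]  1  'b'
   2  s[12:],s[4:]  2  'bc'
   3  s[4:],s[2:]  1  'b'
   4  s[2:],s[17:]  0  ''
   5  s[17:],s[16:]  1  'c'
   6  s[16:],s[15:]  2  'cc'
   7  s[15:],s[14:]  3  'ccc'
   8  s[14:],s[13:]  4  'cccc'
   9  s[13:],s[5:]  1  'c'
  10  s[5:],s[0:]  0  ''
  11  s[0:],s[11:]  2  'eb'
  12  s[11:],s[3:]  3  'ebc'
  13  s[3:],s[10:]  1  'e'
  14  s[10:],s[9:]  2  'ee'
  15  s[9:],s[8:]  3  'eee'
  16  s[8:],s[7:]  0  ''
  17  s[7:],s[6:]  1  'f'

n(n+1)/2 = 18·19/2 = 171
Σ LCP = 0 + 1 + 2 + 1 + 0 + 1 + 2 + 3 + 4 + 1 + 0 + 2 + 3 + 1 + 2 + 3 + 0 + 1 = 27
distinct = 171 − 27 = 144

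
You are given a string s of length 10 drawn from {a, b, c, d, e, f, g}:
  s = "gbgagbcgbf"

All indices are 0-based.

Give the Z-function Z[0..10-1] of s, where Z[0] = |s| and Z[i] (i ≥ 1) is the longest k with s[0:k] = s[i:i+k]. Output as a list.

Z[0]=10
i=1: fresh scan; Z[1]=0
i=2: fresh scan; Z[2]=1 grow→box=[2,3)
i=3: fresh scan; Z[3]=0
i=4: fresh scan; Z[4]=2 grow→box=[4,6)
i=5: min(r-i=1, Z[1]=0)=0; Z[5]=0
i=6: fresh scan; Z[6]=0
i=7: fresh scan; Z[7]=2 grow→box=[7,9)
i=8: min(r-i=1, Z[1]=0)=0; Z[8]=0
i=9: fresh scan; Z[9]=0

[10, 0, 1, 0, 2, 0, 0, 2, 0, 0]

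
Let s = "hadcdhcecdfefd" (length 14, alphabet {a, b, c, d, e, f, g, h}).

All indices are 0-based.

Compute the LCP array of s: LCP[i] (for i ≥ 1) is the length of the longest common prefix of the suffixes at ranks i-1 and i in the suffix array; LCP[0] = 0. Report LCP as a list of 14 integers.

[0, 0, 2, 1, 0, 1, 1, 1, 0, 1, 0, 1, 0, 1]

rank | idx | suffix
   0 |   1 | adcdhcecdfefd
   1 |   8 | cdfefd
   2 |   3 | cdhcecdfefd
   3 |   6 | cecdfefd
   4 |  13 | d
   5 |   2 | dcdhcecdfefd
   6 |   9 | dfefd
   7 |   4 | dhcecdfefd
   8 |   7 | ecdfefd
   9 |  11 | efd
  10 |  12 | fd
  11 |  10 | fefd
  12 |   0 | hadcdhcecdfefd
  13 |   5 | hcecdfefd

SA = [1, 8, 3, 6, 13, 2, 9, 4, 7, 11, 12, 10, 0, 5]
rank  pair      lcp
   1  s[1:],s[8:]  0  ''
   2  s[8:],s[3:]  2  'cd'
   3  s[3:],s[6:]  1  'c'
   4  s[6:],s[13:]  0  ''
   5  s[13:],s[2:]  1  'd'
   6  s[2:],s[9:]  1  'd'
   7  s[9:],s[4:]  1  'd'
   8  s[4:],s[7:]  0  ''
   9  s[7:],s[11:]  1  'e'
  10  s[11:],s[12:]  0  ''
  11  s[12:],s[10:]  1  'f'
  12  s[10:],s[0:]  0  ''
  13  s[0:],s[5:]  1  'h'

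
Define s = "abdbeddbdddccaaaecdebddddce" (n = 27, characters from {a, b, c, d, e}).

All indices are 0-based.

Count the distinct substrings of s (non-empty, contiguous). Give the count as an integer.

340

sorted suffixes:
  #0 SA[0]=13  'aaaecdebddddce'
  #1 SA[1]=14  'aaecdebddddce'
  #2 SA[2]=0  'abdbeddbdddccaaaecdebddddce'
  #3 SA[3]=15  'aecdebddddce'
  #4 SA[4]=1  'bdbeddbdddccaaaecdebddddce'
  #5 SA[5]=7  'bdddccaaaecdebddddce'
  #6 SA[6]=20  'bddddce'
  #7 SA[7]=3  'beddbdddccaaaecdebddddce'
  #8 SA[8]=12  'caaaecdebddddce'
  #9 SA[9]=11  'ccaaaecdebddddce'
  #10 SA[10]=17  'cdebddddce'
  #11 SA[11]=25  'ce'
  #12 SA[12]=6  'dbdddccaaaecdebddddce'
  #13 SA[13]=2  'dbeddbdddccaaaecdebddddce'
  #14 SA[14]=10  'dccaaaecdebddddce'
  #15 SA[15]=24  'dce'
  #16 SA[16]=5  'ddbdddccaaaecdebddddce'
  #17 SA[17]=9  'ddccaaaecdebddddce'
  #18 SA[18]=23  'ddce'
  #19 SA[19]=8  'dddccaaaecdebddddce'
  #20 SA[20]=22  'dddce'
  #21 SA[21]=21  'ddddce'
  #22 SA[22]=18  'debddddce'
  #23 SA[23]=26  'e'
  #24 SA[24]=19  'ebddddce'
  #25 SA[25]=16  'ecdebddddce'
  #26 SA[26]=4  'eddbdddccaaaecdebddddce'

SA = [13, 14, 0, 15, 1, 7, 20, 3, 12, 11, 17, 25, 6, 2, 10, 24, 5, 9, 23, 8, 22, 21, 18, 26, 19, 16, 4]
i: (SA[i-1],SA[i]) lcp shared
  1: (13,14) 2 'aa'
  2: (14,0) 1 'a'
  3: (0,15) 1 'a'
  4: (15,1) 0 ''
  5: (1,7) 2 'bd'
  6: (7,20) 4 'bddd'
  7: (20,3) 1 'b'
  8: (3,12) 0 ''
  9: (12,11) 1 'c'
  10: (11,17) 1 'c'
  11: (17,25) 1 'c'
  12: (25,6) 0 ''
  13: (6,2) 2 'db'
  14: (2,10) 1 'd'
  15: (10,24) 2 'dc'
  16: (24,5) 1 'd'
  17: (5,9) 2 'dd'
  18: (9,23) 3 'ddc'
  19: (23,8) 2 'dd'
  20: (8,22) 4 'dddc'
  21: (22,21) 3 'ddd'
  22: (21,18) 1 'd'
  23: (18,26) 0 ''
  24: (26,19) 1 'e'
  25: (19,16) 1 'e'
  26: (16,4) 1 'e'

n(n+1)/2 = 27·28/2 = 378
Σ LCP = 0 + 2 + 1 + 1 + 0 + 2 + 4 + 1 + 0 + 1 + 1 + 1 + 0 + 2 + 1 + 2 + 1 + 2 + 3 + 2 + 4 + 3 + 1 + 0 + 1 + 1 + 1 = 38
distinct = 378 − 38 = 340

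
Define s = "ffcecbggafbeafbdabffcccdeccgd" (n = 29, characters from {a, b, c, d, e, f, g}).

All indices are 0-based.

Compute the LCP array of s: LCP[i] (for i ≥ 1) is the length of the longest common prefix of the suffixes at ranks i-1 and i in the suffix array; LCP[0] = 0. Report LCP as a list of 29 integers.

[0, 1, 3, 0, 1, 1, 1, 0, 1, 2, 2, 1, 1, 1, 0, 1, 1, 0, 1, 2, 0, 2, 1, 2, 1, 3, 0, 1, 1]

sorted suffixes:
  #0 SA[0]=16  'abffcccdeccgd'
  #1 SA[1]=12  'afbdabffcccdeccgd'
  #2 SA[2]=8  'afbeafbdabffcccdeccgd'
  #3 SA[3]=14  'bdabffcccdeccgd'
  #4 SA[4]=10  'beafbdabffcccdeccgd'
  #5 SA[5]=17  'bffcccdeccgd'
  #6 SA[6]=5  'bggafbeafbdabffcccdeccgd'
  #7 SA[7]=4  'cbggafbeafbdabffcccdeccgd'
  #8 SA[8]=20  'cccdeccgd'
  #9 SA[9]=21  'ccdeccgd'
  #10 SA[10]=25  'ccgd'
  #11 SA[11]=22  'cdeccgd'
  #12 SA[12]=2  'cecbggafbeafbdabffcccdeccgd'
  #13 SA[13]=26  'cgd'
  #14 SA[14]=28  'd'
  #15 SA[15]=15  'dabffcccdeccgd'
  #16 SA[16]=23  'deccgd'
  #17 SA[17]=11  'eafbdabffcccdeccgd'
  #18 SA[18]=3  'ecbggafbeafbdabffcccdeccgd'
  #19 SA[19]=24  'eccgd'
  #20 SA[20]=13  'fbdabffcccdeccgd'
  #21 SA[21]=9  'fbeafbdabffcccdeccgd'
  #22 SA[22]=19  'fcccdeccgd'
  #23 SA[23]=1  'fcecbggafbeafbdabffcccdeccgd'
  #24 SA[24]=18  'ffcccdeccgd'
  #25 SA[25]=0  'ffcecbggafbeafbdabffcccdeccgd'
  #26 SA[26]=7  'gafbeafbdabffcccdeccgd'
  #27 SA[27]=27  'gd'
  #28 SA[28]=6  'ggafbeafbdabffcccdeccgd'

SA = [16, 12, 8, 14, 10, 17, 5, 4, 20, 21, 25, 22, 2, 26, 28, 15, 23, 11, 3, 24, 13, 9, 19, 1, 18, 0, 7, 27, 6]
rank  pair      lcp
   1  s[16:],s[12:]  1  'a'
   2  s[12:],s[8:]  3  'afb'
   3  s[8:],s[14:]  0  ''
   4  s[14:],s[10:]  1  'b'
   5  s[10:],s[17:]  1  'b'
   6  s[17:],s[5:]  1  'b'
   7  s[5:],s[4:]  0  ''
   8  s[4:],s[20:]  1  'c'
   9  s[20:],s[21:]  2  'cc'
  10  s[21:],s[25:]  2  'cc'
  11  s[25:],s[22:]  1  'c'
  12  s[22:],s[2:]  1  'c'
  13  s[2:],s[26:]  1  'c'
  14  s[26:],s[28:]  0  ''
  15  s[28:],s[15:]  1  'd'
  16  s[15:],s[23:]  1  'd'
  17  s[23:],s[11:]  0  ''
  18  s[11:],s[3:]  1  'e'
  19  s[3:],s[24:]  2  'ec'
  20  s[24:],s[13:]  0  ''
  21  s[13:],s[9:]  2  'fb'
  22  s[9:],s[19:]  1  'f'
  23  s[19:],s[1:]  2  'fc'
  24  s[1:],s[18:]  1  'f'
  25  s[18:],s[0:]  3  'ffc'
  26  s[0:],s[7:]  0  ''
  27  s[7:],s[27:]  1  'g'
  28  s[27:],s[6:]  1  'g'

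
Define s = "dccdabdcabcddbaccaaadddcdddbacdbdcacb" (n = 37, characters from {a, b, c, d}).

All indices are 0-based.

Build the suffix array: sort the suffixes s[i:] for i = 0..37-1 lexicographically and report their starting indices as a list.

[17, 18, 8, 4, 34, 14, 28, 19, 36, 13, 27, 9, 5, 31, 16, 7, 33, 35, 15, 1, 2, 29, 10, 23, 3, 12, 26, 30, 6, 32, 0, 22, 11, 25, 21, 24, 20]

rank→(start, suffix):
  0 → (17, 'aaadddcdddbacdbdcacb')
  1 → (18, 'aadddcdddbacdbdcacb')
  2 → (8, 'abcddbaccaaadddcdddbacdbdcacb')
  3 → (4, 'abdcabcddbaccaaadddcdddbacdbdcacb')
  4 → (34, 'acb')
  5 → (14, 'accaaadddcdddbacdbdcacb')
  6 → (28, 'acdbdcacb')
  7 → (19, 'adddcdddbacdbdcacb')
  8 → (36, 'b')
  9 → (13, 'baccaaadddcdddbacdbdcacb')
  10 → (27, 'bacdbdcacb')
  11 → (9, 'bcddbaccaaadddcdddbacdbdcacb')
  12 → (5, 'bdcabcddbaccaaadddcdddbacdbdcacb')
  13 → (31, 'bdcacb')
  14 → (16, 'caaadddcdddbacdbdcacb')
  15 → (7, 'cabcddbaccaaadddcdddbacdbdcacb')
  16 → (33, 'cacb')
  17 → (35, 'cb')
  18 → (15, 'ccaaadddcdddbacdbdcacb')
  19 → (1, 'ccdabdcabcddbaccaaadddcdddbacdbdcacb')
  20 → (2, 'cdabdcabcddbaccaaadddcdddbacdbdcacb')
  21 → (29, 'cdbdcacb')
  22 → (10, 'cddbaccaaadddcdddbacdbdcacb')
  23 → (23, 'cdddbacdbdcacb')
  24 → (3, 'dabdcabcddbaccaaadddcdddbacdbdcacb')
  25 → (12, 'dbaccaaadddcdddbacdbdcacb')
  26 → (26, 'dbacdbdcacb')
  27 → (30, 'dbdcacb')
  28 → (6, 'dcabcddbaccaaadddcdddbacdbdcacb')
  29 → (32, 'dcacb')
  30 → (0, 'dccdabdcabcddbaccaaadddcdddbacdbdcacb')
  31 → (22, 'dcdddbacdbdcacb')
  32 → (11, 'ddbaccaaadddcdddbacdbdcacb')
  33 → (25, 'ddbacdbdcacb')
  34 → (21, 'ddcdddbacdbdcacb')
  35 → (24, 'dddbacdbdcacb')
  36 → (20, 'dddcdddbacdbdcacb')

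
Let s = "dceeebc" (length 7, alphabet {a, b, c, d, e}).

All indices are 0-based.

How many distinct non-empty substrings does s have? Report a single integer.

rank | idx | suffix
   0 |   5 | bc
   1 |   6 | c
   2 |   1 | ceeebc
   3 |   0 | dceeebc
   4 |   4 | ebc
   5 |   3 | eebc
   6 |   2 | eeebc

SA = [5, 6, 1, 0, 4, 3, 2]
i: (SA[i-1],SA[i]) lcp shared
  1: (5,6) 0 ''
  2: (6,1) 1 'c'
  3: (1,0) 0 ''
  4: (0,4) 0 ''
  5: (4,3) 1 'e'
  6: (3,2) 2 'ee'

n(n+1)/2 = 7·8/2 = 28
Σ LCP = 0 + 0 + 1 + 0 + 0 + 1 + 2 = 4
distinct = 28 − 4 = 24

24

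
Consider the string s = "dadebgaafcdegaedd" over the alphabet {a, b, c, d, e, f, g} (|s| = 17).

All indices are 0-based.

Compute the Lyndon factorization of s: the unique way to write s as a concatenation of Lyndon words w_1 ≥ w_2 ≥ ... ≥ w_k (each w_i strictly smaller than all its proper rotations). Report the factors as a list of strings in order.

["d", "adebg", "aafcdegaedd"]

emit factor 1: 'd' (i=0, period=1)
emit factor 2: 'adebg' (i=1, period=5)
emit factor 3: 'aafcdegaedd' (i=6, period=11)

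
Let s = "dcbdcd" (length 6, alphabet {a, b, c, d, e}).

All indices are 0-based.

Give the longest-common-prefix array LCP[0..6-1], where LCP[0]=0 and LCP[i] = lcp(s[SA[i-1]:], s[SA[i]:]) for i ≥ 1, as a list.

[0, 0, 1, 0, 1, 2]

rank→(start, suffix):
  0 → (2, 'bdcd')
  1 → (1, 'cbdcd')
  2 → (4, 'cd')
  3 → (5, 'd')
  4 → (0, 'dcbdcd')
  5 → (3, 'dcd')

SA = [2, 1, 4, 5, 0, 3]
i: (SA[i-1],SA[i]) lcp shared
  1: (2,1) 0 ''
  2: (1,4) 1 'c'
  3: (4,5) 0 ''
  4: (5,0) 1 'd'
  5: (0,3) 2 'dc'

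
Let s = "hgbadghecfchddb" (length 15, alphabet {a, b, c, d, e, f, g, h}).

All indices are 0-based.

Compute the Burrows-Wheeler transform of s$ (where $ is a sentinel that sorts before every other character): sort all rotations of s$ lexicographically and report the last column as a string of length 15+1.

rank  rotation          last
    0  $hgbadghecfchddb  b
    1  adghecfchddb$hgb  b
    2  b$hgbadghecfchdd  d
    3  badghecfchddb$hg  g
    4  cfchddb$hgbadghe  e
    5  chddb$hgbadghecf  f
    6  db$hgbadghecfchd  d
    7  ddb$hgbadghecfch  h
    8  dghecfchddb$hgba  a
    9  ecfchddb$hgbadgh  h
   10  fchddb$hgbadghec  c
   11  gbadghecfchddb$h  h
   12  ghecfchddb$hgbad  d
   13  hddb$hgbadghecfc  c
   14  hecfchddb$hgbadg  g
   15  hgbadghecfchddb$  $

bbdgefdhahchdcg$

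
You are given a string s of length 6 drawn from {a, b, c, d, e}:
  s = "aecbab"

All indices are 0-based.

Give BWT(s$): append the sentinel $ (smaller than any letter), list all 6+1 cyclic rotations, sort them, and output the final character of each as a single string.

rank  rotation last
    0  $aecbab  b
    1  ab$aecb  b
    2  aecbab$  $
    3  b$aecba  a
    4  bab$aec  c
    5  cbab$ae  e
    6  ecbab$a  a

bb$acea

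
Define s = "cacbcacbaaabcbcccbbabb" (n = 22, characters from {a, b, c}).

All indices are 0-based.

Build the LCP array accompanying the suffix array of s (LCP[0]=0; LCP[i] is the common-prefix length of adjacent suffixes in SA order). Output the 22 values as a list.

[0, 2, 1, 2, 1, 3, 0, 1, 2, 1, 2, 1, 2, 2, 0, 4, 1, 2, 2, 3, 1, 2]

sorted suffixes:
  #0 SA[0]=8  'aaabcbcccbbabb'
  #1 SA[1]=9  'aabcbcccbbabb'
  #2 SA[2]=19  'abb'
  #3 SA[3]=10  'abcbcccbbabb'
  #4 SA[4]=5  'acbaaabcbcccbbabb'
  #5 SA[5]=1  'acbcacbaaabcbcccbbabb'
  #6 SA[6]=21  'b'
  #7 SA[7]=7  'baaabcbcccbbabb'
  #8 SA[8]=18  'babb'
  #9 SA[9]=20  'bb'
  #10 SA[10]=17  'bbabb'
  #11 SA[11]=3  'bcacbaaabcbcccbbabb'
  #12 SA[12]=11  'bcbcccbbabb'
  #13 SA[13]=13  'bcccbbabb'
  #14 SA[14]=4  'cacbaaabcbcccbbabb'
  #15 SA[15]=0  'cacbcacbaaabcbcccbbabb'
  #16 SA[16]=6  'cbaaabcbcccbbabb'
  #17 SA[17]=16  'cbbabb'
  #18 SA[18]=2  'cbcacbaaabcbcccbbabb'
  #19 SA[19]=12  'cbcccbbabb'
  #20 SA[20]=15  'ccbbabb'
  #21 SA[21]=14  'cccbbabb'

SA = [8, 9, 19, 10, 5, 1, 21, 7, 18, 20, 17, 3, 11, 13, 4, 0, 6, 16, 2, 12, 15, 14]
[i] adj suffixes → lcp
  [1] 8/9 → 2 ('aa')
  [2] 9/19 → 1 ('a')
  [3] 19/10 → 2 ('ab')
  [4] 10/5 → 1 ('a')
  [5] 5/1 → 3 ('acb')
  [6] 1/21 → 0 ('')
  [7] 21/7 → 1 ('b')
  [8] 7/18 → 2 ('ba')
  [9] 18/20 → 1 ('b')
  [10] 20/17 → 2 ('bb')
  [11] 17/3 → 1 ('b')
  [12] 3/11 → 2 ('bc')
  [13] 11/13 → 2 ('bc')
  [14] 13/4 → 0 ('')
  [15] 4/0 → 4 ('cacb')
  [16] 0/6 → 1 ('c')
  [17] 6/16 → 2 ('cb')
  [18] 16/2 → 2 ('cb')
  [19] 2/12 → 3 ('cbc')
  [20] 12/15 → 1 ('c')
  [21] 15/14 → 2 ('cc')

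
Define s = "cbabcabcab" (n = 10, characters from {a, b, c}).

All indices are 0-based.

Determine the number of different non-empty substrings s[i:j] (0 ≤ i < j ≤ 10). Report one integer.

38

rank | idx | suffix
   0 |   8 | ab
   1 |   5 | abcab
   2 |   2 | abcabcab
   3 |   9 | b
   4 |   1 | babcabcab
   5 |   6 | bcab
   6 |   3 | bcabcab
   7 |   7 | cab
   8 |   4 | cabcab
   9 |   0 | cbabcabcab

SA = [8, 5, 2, 9, 1, 6, 3, 7, 4, 0]
i: (SA[i-1],SA[i]) lcp shared
  1: (8,5) 2 'ab'
  2: (5,2) 5 'abcab'
  3: (2,9) 0 ''
  4: (9,1) 1 'b'
  5: (1,6) 1 'b'
  6: (6,3) 4 'bcab'
  7: (3,7) 0 ''
  8: (7,4) 3 'cab'
  9: (4,0) 1 'c'

n(n+1)/2 = 10·11/2 = 55
Σ LCP = 0 + 2 + 5 + 0 + 1 + 1 + 4 + 0 + 3 + 1 = 17
distinct = 55 − 17 = 38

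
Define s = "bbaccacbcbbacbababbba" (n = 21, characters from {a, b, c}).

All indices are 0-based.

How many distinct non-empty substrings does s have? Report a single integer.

rank | idx | suffix
   0 |  20 | a
   1 |  14 | ababbba
   2 |  16 | abbba
   3 |  11 | acbababbba
   4 |   5 | acbcbbacbababbba
   5 |   2 | accacbcbbacbababbba
   6 |  19 | ba
   7 |  13 | bababbba
   8 |  15 | babbba
   9 |  10 | bacbababbba
  10 |   1 | baccacbcbbacbababbba
  11 |  18 | bba
  12 |   9 | bbacbababbba
  13 |   0 | bbaccacbcbbacbababbba
  14 |  17 | bbba
  15 |   7 | bcbbacbababbba
  16 |   4 | cacbcbbacbababbba
  17 |  12 | cbababbba
  18 |   8 | cbbacbababbba
  19 |   6 | cbcbbacbababbba
  20 |   3 | ccacbcbbacbababbba

SA = [20, 14, 16, 11, 5, 2, 19, 13, 15, 10, 1, 18, 9, 0, 17, 7, 4, 12, 8, 6, 3]
i: (SA[i-1],SA[i]) lcp shared
  1: (20,14) 1 'a'
  2: (14,16) 2 'ab'
  3: (16,11) 1 'a'
  4: (11,5) 3 'acb'
  5: (5,2) 2 'ac'
  6: (2,19) 0 ''
  7: (19,13) 2 'ba'
  8: (13,15) 3 'bab'
  9: (15,10) 2 'ba'
  10: (10,1) 3 'bac'
  11: (1,18) 1 'b'
  12: (18,9) 3 'bba'
  13: (9,0) 4 'bbac'
  14: (0,17) 2 'bb'
  15: (17,7) 1 'b'
  16: (7,4) 0 ''
  17: (4,12) 1 'c'
  18: (12,8) 2 'cb'
  19: (8,6) 2 'cb'
  20: (6,3) 1 'c'

n(n+1)/2 = 21·22/2 = 231
Σ LCP = 0 + 1 + 2 + 1 + 3 + 2 + 0 + 2 + 3 + 2 + 3 + 1 + 3 + 4 + 2 + 1 + 0 + 1 + 2 + 2 + 1 = 36
distinct = 231 − 36 = 195

195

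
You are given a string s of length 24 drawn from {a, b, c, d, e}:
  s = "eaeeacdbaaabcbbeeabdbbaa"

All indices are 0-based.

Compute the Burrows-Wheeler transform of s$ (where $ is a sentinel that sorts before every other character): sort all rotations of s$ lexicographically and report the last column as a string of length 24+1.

rank  rotation                   last
    0  $eaeeacdbaaabcbbeeabdbbaa  a
    1  a$eaeeacdbaaabcbbeeabdbba  a
    2  aa$eaeeacdbaaabcbbeeabdbb  b
    3  aaabcbbeeabdbbaa$eaeeacdb  b
    4  aabcbbeeabdbbaa$eaeeacdba  a
    5  abcbbeeabdbbaa$eaeeacdbaa  a
    6  abdbbaa$eaeeacdbaaabcbbee  e
    7  acdbaaabcbbeeabdbbaa$eaee  e
    8  aeeacdbaaabcbbeeabdbbaa$e  e
    9  baa$eaeeacdbaaabcbbeeabdb  b
   10  baaabcbbeeabdbbaa$eaeeacd  d
   11  bbaa$eaeeacdbaaabcbbeeabd  d
   12  bbeeabdbbaa$eaeeacdbaaabc  c
   13  bcbbeeabdbbaa$eaeeacdbaaa  a
   14  bdbbaa$eaeeacdbaaabcbbeea  a
   15  beeabdbbaa$eaeeacdbaaabcb  b
   16  cbbeeabdbbaa$eaeeacdbaaab  b
   17  cdbaaabcbbeeabdbbaa$eaeea  a
   18  dbaaabcbbeeabdbbaa$eaeeac  c
   19  dbbaa$eaeeacdbaaabcbbeeab  b
   20  eabdbbaa$eaeeacdbaaabcbbe  e
   21  eacdbaaabcbbeeabdbbaa$eae  e
   22  eaeeacdbaaabcbbeeabdbbaa$  $
   23  eeabdbbaa$eaeeacdbaaabcbb  b
   24  eeacdbaaabcbbeeabdbbaa$ea  a

aabbaaeeebddcaabbacbee$ba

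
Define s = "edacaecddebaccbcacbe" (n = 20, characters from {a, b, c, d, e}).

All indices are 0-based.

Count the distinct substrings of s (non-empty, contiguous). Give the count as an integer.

191

rank | idx | suffix
   0 |   2 | acaecddebaccbcacbe
   1 |  16 | acbe
   2 |  11 | accbcacbe
   3 |   4 | aecddebaccbcacbe
   4 |  10 | baccbcacbe
   5 |  14 | bcacbe
   6 |  18 | be
   7 |  15 | cacbe
   8 |   3 | caecddebaccbcacbe
   9 |  13 | cbcacbe
  10 |  17 | cbe
  11 |  12 | ccbcacbe
  12 |   6 | cddebaccbcacbe
  13 |   1 | dacaecddebaccbcacbe
  14 |   7 | ddebaccbcacbe
  15 |   8 | debaccbcacbe
  16 |  19 | e
  17 |   9 | ebaccbcacbe
  18 |   5 | ecddebaccbcacbe
  19 |   0 | edacaecddebaccbcacbe

SA = [2, 16, 11, 4, 10, 14, 18, 15, 3, 13, 17, 12, 6, 1, 7, 8, 19, 9, 5, 0]
[i] adj suffixes → lcp
  [1] 2/16 → 2 ('ac')
  [2] 16/11 → 2 ('ac')
  [3] 11/4 → 1 ('a')
  [4] 4/10 → 0 ('')
  [5] 10/14 → 1 ('b')
  [6] 14/18 → 1 ('b')
  [7] 18/15 → 0 ('')
  [8] 15/3 → 2 ('ca')
  [9] 3/13 → 1 ('c')
  [10] 13/17 → 2 ('cb')
  [11] 17/12 → 1 ('c')
  [12] 12/6 → 1 ('c')
  [13] 6/1 → 0 ('')
  [14] 1/7 → 1 ('d')
  [15] 7/8 → 1 ('d')
  [16] 8/19 → 0 ('')
  [17] 19/9 → 1 ('e')
  [18] 9/5 → 1 ('e')
  [19] 5/0 → 1 ('e')

n(n+1)/2 = 20·21/2 = 210
Σ LCP = 0 + 2 + 2 + 1 + 0 + 1 + 1 + 0 + 2 + 1 + 2 + 1 + 1 + 0 + 1 + 1 + 0 + 1 + 1 + 1 = 19
distinct = 210 − 19 = 191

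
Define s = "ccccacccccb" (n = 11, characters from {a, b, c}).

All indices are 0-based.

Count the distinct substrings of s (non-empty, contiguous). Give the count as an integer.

46

rank→(start, suffix):
  0 → (4, 'acccccb')
  1 → (10, 'b')
  2 → (3, 'cacccccb')
  3 → (9, 'cb')
  4 → (2, 'ccacccccb')
  5 → (8, 'ccb')
  6 → (1, 'cccacccccb')
  7 → (7, 'cccb')
  8 → (0, 'ccccacccccb')
  9 → (6, 'ccccb')
  10 → (5, 'cccccb')

SA = [4, 10, 3, 9, 2, 8, 1, 7, 0, 6, 5]
[i] adj suffixes → lcp
  [1] 4/10 → 0 ('')
  [2] 10/3 → 0 ('')
  [3] 3/9 → 1 ('c')
  [4] 9/2 → 1 ('c')
  [5] 2/8 → 2 ('cc')
  [6] 8/1 → 2 ('cc')
  [7] 1/7 → 3 ('ccc')
  [8] 7/0 → 3 ('ccc')
  [9] 0/6 → 4 ('cccc')
  [10] 6/5 → 4 ('cccc')

n(n+1)/2 = 11·12/2 = 66
Σ LCP = 0 + 0 + 0 + 1 + 1 + 2 + 2 + 3 + 3 + 4 + 4 = 20
distinct = 66 − 20 = 46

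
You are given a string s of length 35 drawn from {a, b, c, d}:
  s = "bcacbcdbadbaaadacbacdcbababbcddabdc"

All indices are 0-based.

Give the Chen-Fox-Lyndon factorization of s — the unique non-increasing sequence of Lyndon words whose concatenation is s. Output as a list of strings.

emit factor 1: 'bc' (i=0, period=2)
emit factor 2: 'acbcdbadb' (i=2, period=9)
emit factor 3: 'aaadacbacdcbababbcddabdc' (i=11, period=24)

["bc", "acbcdbadb", "aaadacbacdcbababbcddabdc"]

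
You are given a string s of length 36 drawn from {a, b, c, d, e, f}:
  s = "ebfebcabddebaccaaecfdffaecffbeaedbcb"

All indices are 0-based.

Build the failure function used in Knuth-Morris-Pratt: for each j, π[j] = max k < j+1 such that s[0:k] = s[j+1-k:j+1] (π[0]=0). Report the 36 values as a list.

π[0] = 0
j=1 s[j]='b': π[1]=0 (border '')
j=2 s[j]='f': π[2]=0 (border '')
j=3 s[j]='e': π[3]=1 (border 'e')
j=4 s[j]='b': π[4]=2 (border 'eb')
j=5 s[j]='c': k: 2→0; π[5]=0 (border '')
j=6 s[j]='a': π[6]=0 (border '')
j=7 s[j]='b': π[7]=0 (border '')
j=8 s[j]='d': π[8]=0 (border '')
j=9 s[j]='d': π[9]=0 (border '')
j=10 s[j]='e': π[10]=1 (border 'e')
j=11 s[j]='b': π[11]=2 (border 'eb')
j=12 s[j]='a': k: 2→0; π[12]=0 (border '')
j=13 s[j]='c': π[13]=0 (border '')
j=14 s[j]='c': π[14]=0 (border '')
j=15 s[j]='a': π[15]=0 (border '')
j=16 s[j]='a': π[16]=0 (border '')
j=17 s[j]='e': π[17]=1 (border 'e')
j=18 s[j]='c': k: 1→0; π[18]=0 (border '')
j=19 s[j]='f': π[19]=0 (border '')
j=20 s[j]='d': π[20]=0 (border '')
j=21 s[j]='f': π[21]=0 (border '')
j=22 s[j]='f': π[22]=0 (border '')
j=23 s[j]='a': π[23]=0 (border '')
j=24 s[j]='e': π[24]=1 (border 'e')
j=25 s[j]='c': k: 1→0; π[25]=0 (border '')
j=26 s[j]='f': π[26]=0 (border '')
j=27 s[j]='f': π[27]=0 (border '')
j=28 s[j]='b': π[28]=0 (border '')
j=29 s[j]='e': π[29]=1 (border 'e')
j=30 s[j]='a': k: 1→0; π[30]=0 (border '')
j=31 s[j]='e': π[31]=1 (border 'e')
j=32 s[j]='d': k: 1→0; π[32]=0 (border '')
j=33 s[j]='b': π[33]=0 (border '')
j=34 s[j]='c': π[34]=0 (border '')
j=35 s[j]='b': π[35]=0 (border '')

[0, 0, 0, 1, 2, 0, 0, 0, 0, 0, 1, 2, 0, 0, 0, 0, 0, 1, 0, 0, 0, 0, 0, 0, 1, 0, 0, 0, 0, 1, 0, 1, 0, 0, 0, 0]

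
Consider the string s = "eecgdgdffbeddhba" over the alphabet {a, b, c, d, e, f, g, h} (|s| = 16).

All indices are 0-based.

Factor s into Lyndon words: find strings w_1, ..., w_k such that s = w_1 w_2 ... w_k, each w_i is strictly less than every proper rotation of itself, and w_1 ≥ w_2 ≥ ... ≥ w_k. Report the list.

["e", "e", "cgdgdff", "beddh", "b", "a"]

emit factor 1: 'e' (i=0, period=1)
emit factor 2: 'e' (i=1, period=1)
emit factor 3: 'cgdgdff' (i=2, period=7)
emit factor 4: 'beddh' (i=9, period=5)
emit factor 5: 'b' (i=14, period=1)
emit factor 6: 'a' (i=15, period=1)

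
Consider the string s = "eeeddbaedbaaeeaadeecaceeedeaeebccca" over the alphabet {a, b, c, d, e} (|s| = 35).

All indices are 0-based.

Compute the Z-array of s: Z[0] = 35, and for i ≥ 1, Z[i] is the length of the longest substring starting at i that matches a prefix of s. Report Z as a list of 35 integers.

[35, 2, 1, 0, 0, 0, 0, 1, 0, 0, 0, 0, 2, 1, 0, 0, 0, 2, 1, 0, 0, 0, 4, 2, 1, 0, 1, 0, 2, 1, 0, 0, 0, 0, 0]

Z[0]=35
i=1: outside box; Z[1]=2 scan→box=[1,3)
i=2: min(r-i=1, Z[1]=2)=1; Z[2]=1
i=3: outside box; Z[3]=0
i=4: outside box; Z[4]=0
i=5: outside box; Z[5]=0
i=6: outside box; Z[6]=0
i=7: outside box; Z[7]=1 scan→box=[7,8)
i=8: outside box; Z[8]=0
i=9: outside box; Z[9]=0
i=10: outside box; Z[10]=0
i=11: outside box; Z[11]=0
i=12: outside box; Z[12]=2 scan→box=[12,14)
i=13: min(r-i=1, Z[1]=2)=1; Z[13]=1
i=14: outside box; Z[14]=0
i=15: outside box; Z[15]=0
i=16: outside box; Z[16]=0
i=17: outside box; Z[17]=2 scan→box=[17,19)
i=18: min(r-i=1, Z[1]=2)=1; Z[18]=1
i=19: outside box; Z[19]=0
i=20: outside box; Z[20]=0
i=21: outside box; Z[21]=0
i=22: outside box; Z[22]=4 scan→box=[22,26)
i=23: min(r-i=3, Z[1]=2)=2; Z[23]=2
i=24: min(r-i=2, Z[2]=1)=1; Z[24]=1
i=25: min(r-i=1, Z[3]=0)=0; Z[25]=0
i=26: outside box; Z[26]=1 scan→box=[26,27)
i=27: outside box; Z[27]=0
i=28: outside box; Z[28]=2 scan→box=[28,30)
i=29: min(r-i=1, Z[1]=2)=1; Z[29]=1
i=30: outside box; Z[30]=0
i=31: outside box; Z[31]=0
i=32: outside box; Z[32]=0
i=33: outside box; Z[33]=0
i=34: outside box; Z[34]=0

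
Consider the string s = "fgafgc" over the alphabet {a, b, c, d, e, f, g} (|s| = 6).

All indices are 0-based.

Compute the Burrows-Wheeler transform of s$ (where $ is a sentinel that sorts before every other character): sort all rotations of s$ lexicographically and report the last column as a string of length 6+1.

rank  rotation last
    0  $fgafgc  c
    1  afgc$fg  g
    2  c$fgafg  g
    3  fgafgc$  $
    4  fgc$fga  a
    5  gafgc$f  f
    6  gc$fgaf  f

cgg$aff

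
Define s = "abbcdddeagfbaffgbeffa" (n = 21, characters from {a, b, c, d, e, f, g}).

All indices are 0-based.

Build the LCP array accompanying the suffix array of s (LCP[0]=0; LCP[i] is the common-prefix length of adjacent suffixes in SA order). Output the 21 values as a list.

[0, 1, 1, 1, 0, 1, 1, 1, 0, 0, 2, 1, 0, 1, 0, 1, 1, 2, 1, 0, 1]

sorted suffixes:
  #0 SA[0]=20  'a'
  #1 SA[1]=0  'abbcdddeagfbaffgbeffa'
  #2 SA[2]=12  'affgbeffa'
  #3 SA[3]=8  'agfbaffgbeffa'
  #4 SA[4]=11  'baffgbeffa'
  #5 SA[5]=1  'bbcdddeagfbaffgbeffa'
  #6 SA[6]=2  'bcdddeagfbaffgbeffa'
  #7 SA[7]=16  'beffa'
  #8 SA[8]=3  'cdddeagfbaffgbeffa'
  #9 SA[9]=4  'dddeagfbaffgbeffa'
  #10 SA[10]=5  'ddeagfbaffgbeffa'
  #11 SA[11]=6  'deagfbaffgbeffa'
  #12 SA[12]=7  'eagfbaffgbeffa'
  #13 SA[13]=17  'effa'
  #14 SA[14]=19  'fa'
  #15 SA[15]=10  'fbaffgbeffa'
  #16 SA[16]=18  'ffa'
  #17 SA[17]=13  'ffgbeffa'
  #18 SA[18]=14  'fgbeffa'
  #19 SA[19]=15  'gbeffa'
  #20 SA[20]=9  'gfbaffgbeffa'

SA = [20, 0, 12, 8, 11, 1, 2, 16, 3, 4, 5, 6, 7, 17, 19, 10, 18, 13, 14, 15, 9]
[i] adj suffixes → lcp
  [1] 20/0 → 1 ('a')
  [2] 0/12 → 1 ('a')
  [3] 12/8 → 1 ('a')
  [4] 8/11 → 0 ('')
  [5] 11/1 → 1 ('b')
  [6] 1/2 → 1 ('b')
  [7] 2/16 → 1 ('b')
  [8] 16/3 → 0 ('')
  [9] 3/4 → 0 ('')
  [10] 4/5 → 2 ('dd')
  [11] 5/6 → 1 ('d')
  [12] 6/7 → 0 ('')
  [13] 7/17 → 1 ('e')
  [14] 17/19 → 0 ('')
  [15] 19/10 → 1 ('f')
  [16] 10/18 → 1 ('f')
  [17] 18/13 → 2 ('ff')
  [18] 13/14 → 1 ('f')
  [19] 14/15 → 0 ('')
  [20] 15/9 → 1 ('g')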